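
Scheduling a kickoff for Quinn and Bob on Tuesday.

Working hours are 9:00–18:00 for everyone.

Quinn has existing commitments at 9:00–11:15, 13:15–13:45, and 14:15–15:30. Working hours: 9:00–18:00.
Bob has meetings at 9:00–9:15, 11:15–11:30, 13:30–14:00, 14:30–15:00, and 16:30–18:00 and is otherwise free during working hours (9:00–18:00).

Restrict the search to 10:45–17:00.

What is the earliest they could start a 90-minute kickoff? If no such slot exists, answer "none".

11:30

Quinn free within 09:00–18:00: 11:15–13:15, 13:45–14:15, 15:30–18:00.
Bob free within 09:00–18:00: 09:15–11:15, 11:30–13:30, 14:00–14:30, 15:00–16:30.
Quinn ∩ Bob: 11:30–13:15, 14:00–14:15, 15:30–16:30.
Restricted to 10:45–17:00: 11:30–13:15, 14:00–14:15, 15:30–16:30.
Windows ≥ 90 min: 11:30–13:15.
Earliest such window starts at 11:30.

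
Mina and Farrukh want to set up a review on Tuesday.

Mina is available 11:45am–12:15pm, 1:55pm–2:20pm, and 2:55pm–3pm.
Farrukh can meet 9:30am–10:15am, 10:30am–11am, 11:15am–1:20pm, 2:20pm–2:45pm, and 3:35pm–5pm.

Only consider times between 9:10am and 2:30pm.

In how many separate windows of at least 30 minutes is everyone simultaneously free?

1

Mina ∩ Farrukh: 11:45–12:15.
Restricted to 09:10–14:30: 11:45–12:15.
Windows ≥ 30 min: 11:45–12:15.
That's 1 window.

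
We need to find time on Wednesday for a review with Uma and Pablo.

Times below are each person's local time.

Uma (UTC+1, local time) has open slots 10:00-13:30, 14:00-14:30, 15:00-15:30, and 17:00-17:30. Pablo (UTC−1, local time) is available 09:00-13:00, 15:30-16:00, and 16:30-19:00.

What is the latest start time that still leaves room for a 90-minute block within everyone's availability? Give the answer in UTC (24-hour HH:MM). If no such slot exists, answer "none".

Uma → UTC: 09:00–12:30, 13:00–13:30, 14:00–14:30, 16:00–16:30.
Pablo → UTC: 10:00–14:00, 16:30–17:00, 17:30–20:00.
Uma ∩ Pablo: 10:00–12:30, 13:00–13:30.
Windows ≥ 90 min: 10:00–12:30.
Latest start in the last window 10:00–12:30 is 12:30 − 90 min = 11:00.

11:00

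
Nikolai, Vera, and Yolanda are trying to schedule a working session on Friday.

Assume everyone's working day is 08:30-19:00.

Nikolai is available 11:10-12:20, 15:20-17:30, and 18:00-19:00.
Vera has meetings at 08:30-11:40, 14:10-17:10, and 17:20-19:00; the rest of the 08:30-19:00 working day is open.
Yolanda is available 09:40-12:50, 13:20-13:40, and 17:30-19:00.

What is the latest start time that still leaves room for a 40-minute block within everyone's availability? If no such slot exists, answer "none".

Vera free within 08:30–19:00: 11:40–14:10, 17:10–17:20.
Nikolai ∩ Vera: 11:40–12:20, 17:10–17:20.
Nikolai ∩ Vera ∩ Yolanda: 11:40–12:20.
Windows ≥ 40 min: 11:40–12:20.
Latest start in the last window 11:40–12:20 is 12:20 − 40 min = 11:40.

11:40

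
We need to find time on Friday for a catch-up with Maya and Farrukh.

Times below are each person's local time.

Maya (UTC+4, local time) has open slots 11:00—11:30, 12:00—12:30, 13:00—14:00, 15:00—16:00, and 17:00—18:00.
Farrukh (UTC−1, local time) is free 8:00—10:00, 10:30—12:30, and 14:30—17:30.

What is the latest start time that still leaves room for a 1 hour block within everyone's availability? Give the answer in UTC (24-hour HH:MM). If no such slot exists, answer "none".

Maya → UTC: 07:00–07:30, 08:00–08:30, 09:00–10:00, 11:00–12:00, 13:00–14:00.
Farrukh → UTC: 09:00–11:00, 11:30–13:30, 15:30–18:30.
Maya ∩ Farrukh: 09:00–10:00, 11:30–12:00, 13:00–13:30.
Windows ≥ 60 min: 09:00–10:00.
Latest start in the last window 09:00–10:00 is 10:00 − 60 min = 09:00.

09:00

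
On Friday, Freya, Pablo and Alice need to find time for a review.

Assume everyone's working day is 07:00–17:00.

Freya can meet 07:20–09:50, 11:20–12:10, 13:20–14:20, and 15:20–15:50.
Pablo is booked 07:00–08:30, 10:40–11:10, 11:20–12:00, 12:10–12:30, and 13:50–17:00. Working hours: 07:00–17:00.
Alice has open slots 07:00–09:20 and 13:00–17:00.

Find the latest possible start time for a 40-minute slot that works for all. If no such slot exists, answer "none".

08:40

Pablo free within 07:00–17:00: 08:30–10:40, 11:10–11:20, 12:00–12:10, 12:30–13:50.
Freya ∩ Pablo: 08:30–09:50, 12:00–12:10, 13:20–13:50.
Freya ∩ Pablo ∩ Alice: 08:30–09:20, 13:20–13:50.
Windows ≥ 40 min: 08:30–09:20.
Latest start in the last window 08:30–09:20 is 09:20 − 40 min = 08:40.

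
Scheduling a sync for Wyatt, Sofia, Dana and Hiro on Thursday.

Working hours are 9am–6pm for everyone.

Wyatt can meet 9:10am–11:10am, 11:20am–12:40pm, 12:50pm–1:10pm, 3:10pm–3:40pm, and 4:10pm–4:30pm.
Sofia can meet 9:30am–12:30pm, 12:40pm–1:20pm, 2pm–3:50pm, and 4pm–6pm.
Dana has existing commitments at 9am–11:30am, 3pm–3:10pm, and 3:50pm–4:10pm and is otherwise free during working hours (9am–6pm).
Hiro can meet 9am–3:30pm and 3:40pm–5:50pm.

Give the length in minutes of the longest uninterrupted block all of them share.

60 minutes

Dana free within 09:00–18:00: 11:30–15:00, 15:10–15:50, 16:10–18:00.
Wyatt ∩ Sofia: 09:30–11:10, 11:20–12:30, 12:50–13:10, 15:10–15:40, 16:10–16:30.
Wyatt ∩ Sofia ∩ Dana: 11:30–12:30, 12:50–13:10, 15:10–15:40, 16:10–16:30.
Wyatt ∩ Sofia ∩ Dana ∩ Hiro: 11:30–12:30, 12:50–13:10, 15:10–15:30, 16:10–16:30.
Common window lengths: 60, 20, 20, 20 min; longest is 60.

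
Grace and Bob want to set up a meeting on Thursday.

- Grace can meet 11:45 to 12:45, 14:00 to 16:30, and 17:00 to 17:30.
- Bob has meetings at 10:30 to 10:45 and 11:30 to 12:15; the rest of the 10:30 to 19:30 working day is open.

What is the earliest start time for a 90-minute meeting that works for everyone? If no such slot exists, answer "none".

Bob free within 10:30–19:30: 10:45–11:30, 12:15–19:30.
Grace ∩ Bob: 12:15–12:45, 14:00–16:30, 17:00–17:30.
Windows ≥ 90 min: 14:00–16:30.
Earliest such window starts at 14:00.

14:00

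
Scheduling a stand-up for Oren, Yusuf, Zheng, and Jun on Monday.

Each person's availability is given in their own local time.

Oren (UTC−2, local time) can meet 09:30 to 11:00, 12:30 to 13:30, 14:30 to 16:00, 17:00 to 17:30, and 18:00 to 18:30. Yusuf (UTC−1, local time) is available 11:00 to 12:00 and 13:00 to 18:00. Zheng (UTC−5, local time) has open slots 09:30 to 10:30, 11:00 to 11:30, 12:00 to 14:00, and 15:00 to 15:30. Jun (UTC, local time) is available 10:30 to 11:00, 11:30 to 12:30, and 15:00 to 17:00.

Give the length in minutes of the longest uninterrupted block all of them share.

Oren → UTC: 11:30–13:00, 14:30–15:30, 16:30–18:00, 19:00–19:30, 20:00–20:30.
Yusuf → UTC: 12:00–13:00, 14:00–19:00.
Zheng → UTC: 14:30–15:30, 16:00–16:30, 17:00–19:00, 20:00–20:30.
Jun → UTC: 10:30–11:00, 11:30–12:30, 15:00–17:00.
Oren ∩ Yusuf: 12:00–13:00, 14:30–15:30, 16:30–18:00.
Oren ∩ Yusuf ∩ Zheng: 14:30–15:30, 17:00–18:00.
Oren ∩ Yusuf ∩ Zheng ∩ Jun: 15:00–15:30.
Single common window of 30 minutes.

30 minutes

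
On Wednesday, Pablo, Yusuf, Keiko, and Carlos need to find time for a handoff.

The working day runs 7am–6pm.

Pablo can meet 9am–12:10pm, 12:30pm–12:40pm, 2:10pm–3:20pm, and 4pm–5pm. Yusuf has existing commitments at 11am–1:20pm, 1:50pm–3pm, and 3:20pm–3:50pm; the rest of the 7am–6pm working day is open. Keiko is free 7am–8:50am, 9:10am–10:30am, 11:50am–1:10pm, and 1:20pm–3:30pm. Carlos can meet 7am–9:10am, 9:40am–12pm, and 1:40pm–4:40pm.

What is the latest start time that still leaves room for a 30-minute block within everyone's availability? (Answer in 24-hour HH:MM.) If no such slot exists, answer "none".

Yusuf free within 07:00–18:00: 07:00–11:00, 13:20–13:50, 15:00–15:20, 15:50–18:00.
Pablo ∩ Yusuf: 09:00–11:00, 15:00–15:20, 16:00–17:00.
Pablo ∩ Yusuf ∩ Keiko: 09:10–10:30, 15:00–15:20.
Pablo ∩ Yusuf ∩ Keiko ∩ Carlos: 09:40–10:30, 15:00–15:20.
Windows ≥ 30 min: 09:40–10:30.
Latest start in the last window 09:40–10:30 is 10:30 − 30 min = 10:00.

10:00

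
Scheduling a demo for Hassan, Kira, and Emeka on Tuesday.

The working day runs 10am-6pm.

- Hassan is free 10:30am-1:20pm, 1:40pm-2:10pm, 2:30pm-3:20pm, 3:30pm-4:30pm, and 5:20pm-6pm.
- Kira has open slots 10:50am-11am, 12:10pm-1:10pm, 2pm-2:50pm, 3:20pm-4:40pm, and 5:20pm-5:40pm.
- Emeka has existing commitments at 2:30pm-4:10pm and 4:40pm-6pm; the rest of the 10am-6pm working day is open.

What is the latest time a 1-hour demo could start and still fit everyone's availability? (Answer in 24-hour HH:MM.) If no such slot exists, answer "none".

Emeka free within 10:00–18:00: 10:00–14:30, 16:10–16:40.
Hassan ∩ Kira: 10:50–11:00, 12:10–13:10, 14:00–14:10, 14:30–14:50, 15:30–16:30, 17:20–17:40.
Hassan ∩ Kira ∩ Emeka: 10:50–11:00, 12:10–13:10, 14:00–14:10, 16:10–16:30.
Windows ≥ 60 min: 12:10–13:10.
Latest start in the last window 12:10–13:10 is 13:10 − 60 min = 12:10.

12:10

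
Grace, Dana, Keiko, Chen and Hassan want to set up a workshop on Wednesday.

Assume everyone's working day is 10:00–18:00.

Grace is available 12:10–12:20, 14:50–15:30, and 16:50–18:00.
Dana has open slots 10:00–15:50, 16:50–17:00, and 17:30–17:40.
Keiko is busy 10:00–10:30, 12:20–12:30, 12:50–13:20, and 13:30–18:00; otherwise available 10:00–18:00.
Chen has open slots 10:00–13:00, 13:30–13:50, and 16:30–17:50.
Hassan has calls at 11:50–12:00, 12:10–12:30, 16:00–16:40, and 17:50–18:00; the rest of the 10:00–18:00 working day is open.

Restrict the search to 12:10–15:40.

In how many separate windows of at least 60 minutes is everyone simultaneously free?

0

Keiko free within 10:00–18:00: 10:30–12:20, 12:30–12:50, 13:20–13:30.
Hassan free within 10:00–18:00: 10:00–11:50, 12:00–12:10, 12:30–16:00, 16:40–17:50.
Grace ∩ Dana: 12:10–12:20, 14:50–15:30, 16:50–17:00, 17:30–17:40.
Grace ∩ Dana ∩ Keiko: 12:10–12:20.
Grace ∩ Dana ∩ Keiko ∩ Chen: 12:10–12:20.
Grace ∩ Dana ∩ Keiko ∩ Chen ∩ Hassan: (none).
Restricted to 12:10–15:40: (none).
Windows ≥ 60 min: (none).
That's 0 windows.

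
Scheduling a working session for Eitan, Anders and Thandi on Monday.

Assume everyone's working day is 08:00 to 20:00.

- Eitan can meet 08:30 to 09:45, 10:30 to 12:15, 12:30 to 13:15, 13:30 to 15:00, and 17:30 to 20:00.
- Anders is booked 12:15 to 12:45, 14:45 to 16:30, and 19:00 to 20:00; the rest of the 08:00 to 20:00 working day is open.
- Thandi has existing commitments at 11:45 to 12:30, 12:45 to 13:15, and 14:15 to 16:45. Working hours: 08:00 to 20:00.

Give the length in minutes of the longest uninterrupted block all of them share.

90 minutes

Anders free within 08:00–20:00: 08:00–12:15, 12:45–14:45, 16:30–19:00.
Thandi free within 08:00–20:00: 08:00–11:45, 12:30–12:45, 13:15–14:15, 16:45–20:00.
Eitan ∩ Anders: 08:30–09:45, 10:30–12:15, 12:45–13:15, 13:30–14:45, 17:30–19:00.
Eitan ∩ Anders ∩ Thandi: 08:30–09:45, 10:30–11:45, 13:30–14:15, 17:30–19:00.
Common window lengths: 75, 75, 45, 90 min; longest is 90.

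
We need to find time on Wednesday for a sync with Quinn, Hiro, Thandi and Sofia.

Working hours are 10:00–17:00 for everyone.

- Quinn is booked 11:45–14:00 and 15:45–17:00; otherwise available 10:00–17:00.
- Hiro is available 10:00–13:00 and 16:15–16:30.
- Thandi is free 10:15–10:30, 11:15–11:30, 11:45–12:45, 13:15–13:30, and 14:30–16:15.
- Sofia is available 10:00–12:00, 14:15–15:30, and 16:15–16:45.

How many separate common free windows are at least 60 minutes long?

0

Quinn free within 10:00–17:00: 10:00–11:45, 14:00–15:45.
Quinn ∩ Hiro: 10:00–11:45.
Quinn ∩ Hiro ∩ Thandi: 10:15–10:30, 11:15–11:30.
Quinn ∩ Hiro ∩ Thandi ∩ Sofia: 10:15–10:30, 11:15–11:30.
Windows ≥ 60 min: (none).
That's 0 windows.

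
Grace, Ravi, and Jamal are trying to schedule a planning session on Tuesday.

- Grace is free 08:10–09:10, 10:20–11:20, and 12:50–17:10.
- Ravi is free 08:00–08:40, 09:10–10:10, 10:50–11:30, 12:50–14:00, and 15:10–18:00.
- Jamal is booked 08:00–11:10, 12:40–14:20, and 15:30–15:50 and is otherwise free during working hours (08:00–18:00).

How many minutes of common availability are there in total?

Jamal free within 08:00–18:00: 11:10–12:40, 14:20–15:30, 15:50–18:00.
Grace ∩ Ravi: 08:10–08:40, 10:50–11:20, 12:50–14:00, 15:10–17:10.
Grace ∩ Ravi ∩ Jamal: 11:10–11:20, 15:10–15:30, 15:50–17:10.
Total common minutes: 10 + 20 + 80 = 110.

110 minutes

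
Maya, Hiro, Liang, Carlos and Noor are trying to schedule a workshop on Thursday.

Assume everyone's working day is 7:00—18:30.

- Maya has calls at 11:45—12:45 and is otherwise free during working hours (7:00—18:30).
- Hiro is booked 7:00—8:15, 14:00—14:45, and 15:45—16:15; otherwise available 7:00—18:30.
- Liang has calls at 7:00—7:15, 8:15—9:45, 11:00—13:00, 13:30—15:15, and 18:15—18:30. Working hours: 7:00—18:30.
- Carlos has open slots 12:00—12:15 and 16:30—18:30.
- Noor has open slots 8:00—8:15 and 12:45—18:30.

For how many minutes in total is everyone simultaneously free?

105 minutes

Maya free within 07:00–18:30: 07:00–11:45, 12:45–18:30.
Hiro free within 07:00–18:30: 08:15–14:00, 14:45–15:45, 16:15–18:30.
Liang free within 07:00–18:30: 07:15–08:15, 09:45–11:00, 13:00–13:30, 15:15–18:15.
Maya ∩ Hiro: 08:15–11:45, 12:45–14:00, 14:45–15:45, 16:15–18:30.
Maya ∩ Hiro ∩ Liang: 09:45–11:00, 13:00–13:30, 15:15–15:45, 16:15–18:15.
Maya ∩ Hiro ∩ Liang ∩ Carlos: 16:30–18:15.
Maya ∩ Hiro ∩ Liang ∩ Carlos ∩ Noor: 16:30–18:15.
Total common minutes: 105.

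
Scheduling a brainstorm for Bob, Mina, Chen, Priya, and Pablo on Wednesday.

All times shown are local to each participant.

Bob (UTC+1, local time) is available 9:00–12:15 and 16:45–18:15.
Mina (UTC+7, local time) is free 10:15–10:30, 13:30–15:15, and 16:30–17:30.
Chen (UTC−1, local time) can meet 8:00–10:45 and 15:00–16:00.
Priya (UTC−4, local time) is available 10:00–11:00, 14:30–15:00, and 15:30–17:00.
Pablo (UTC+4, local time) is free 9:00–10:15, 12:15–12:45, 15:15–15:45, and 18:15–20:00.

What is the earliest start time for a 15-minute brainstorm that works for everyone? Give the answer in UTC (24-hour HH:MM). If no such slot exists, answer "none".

Bob → UTC: 08:00–11:15, 15:45–17:15.
Mina → UTC: 03:15–03:30, 06:30–08:15, 09:30–10:30.
Chen → UTC: 09:00–11:45, 16:00–17:00.
Priya → UTC: 14:00–15:00, 18:30–19:00, 19:30–21:00.
Pablo → UTC: 05:00–06:15, 08:15–08:45, 11:15–11:45, 14:15–16:00.
Bob ∩ Mina: 08:00–08:15, 09:30–10:30.
Bob ∩ Mina ∩ Chen: 09:30–10:30.
Bob ∩ Mina ∩ Chen ∩ Priya: (none).
Bob ∩ Mina ∩ Chen ∩ Priya ∩ Pablo: (none).
Windows ≥ 15 min: (none).

none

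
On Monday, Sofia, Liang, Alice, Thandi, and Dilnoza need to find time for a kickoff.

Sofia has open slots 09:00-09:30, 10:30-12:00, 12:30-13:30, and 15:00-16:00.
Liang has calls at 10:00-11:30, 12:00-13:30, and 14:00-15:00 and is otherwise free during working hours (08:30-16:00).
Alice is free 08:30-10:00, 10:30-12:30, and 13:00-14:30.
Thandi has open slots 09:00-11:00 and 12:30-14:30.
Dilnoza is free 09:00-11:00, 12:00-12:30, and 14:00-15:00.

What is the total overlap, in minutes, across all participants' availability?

30 minutes

Liang free within 08:30–16:00: 08:30–10:00, 11:30–12:00, 13:30–14:00, 15:00–16:00.
Sofia ∩ Liang: 09:00–09:30, 11:30–12:00, 15:00–16:00.
Sofia ∩ Liang ∩ Alice: 09:00–09:30, 11:30–12:00.
Sofia ∩ Liang ∩ Alice ∩ Thandi: 09:00–09:30.
Sofia ∩ Liang ∩ Alice ∩ Thandi ∩ Dilnoza: 09:00–09:30.
Total common minutes: 30.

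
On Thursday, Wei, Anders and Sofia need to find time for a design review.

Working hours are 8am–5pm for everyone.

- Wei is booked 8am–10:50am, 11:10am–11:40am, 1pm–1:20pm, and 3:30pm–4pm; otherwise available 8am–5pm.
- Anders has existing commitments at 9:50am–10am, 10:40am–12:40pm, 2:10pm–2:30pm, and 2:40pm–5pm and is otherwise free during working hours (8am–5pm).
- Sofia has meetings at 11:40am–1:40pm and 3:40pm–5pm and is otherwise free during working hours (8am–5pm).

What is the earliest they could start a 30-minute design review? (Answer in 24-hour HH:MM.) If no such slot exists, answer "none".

Wei free within 08:00–17:00: 10:50–11:10, 11:40–13:00, 13:20–15:30, 16:00–17:00.
Anders free within 08:00–17:00: 08:00–09:50, 10:00–10:40, 12:40–14:10, 14:30–14:40.
Sofia free within 08:00–17:00: 08:00–11:40, 13:40–15:40.
Wei ∩ Anders: 12:40–13:00, 13:20–14:10, 14:30–14:40.
Wei ∩ Anders ∩ Sofia: 13:40–14:10, 14:30–14:40.
Windows ≥ 30 min: 13:40–14:10.
Earliest such window starts at 13:40.

13:40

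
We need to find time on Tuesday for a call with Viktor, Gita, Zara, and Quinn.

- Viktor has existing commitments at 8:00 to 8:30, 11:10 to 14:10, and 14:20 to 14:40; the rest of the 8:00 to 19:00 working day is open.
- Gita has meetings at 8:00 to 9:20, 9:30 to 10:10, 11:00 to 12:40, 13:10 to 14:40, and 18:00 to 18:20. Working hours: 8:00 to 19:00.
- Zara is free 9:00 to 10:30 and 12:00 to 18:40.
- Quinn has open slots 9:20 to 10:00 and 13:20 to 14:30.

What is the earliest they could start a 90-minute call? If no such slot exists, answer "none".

Viktor free within 08:00–19:00: 08:30–11:10, 14:10–14:20, 14:40–19:00.
Gita free within 08:00–19:00: 09:20–09:30, 10:10–11:00, 12:40–13:10, 14:40–18:00, 18:20–19:00.
Viktor ∩ Gita: 09:20–09:30, 10:10–11:00, 14:40–18:00, 18:20–19:00.
Viktor ∩ Gita ∩ Zara: 09:20–09:30, 10:10–10:30, 14:40–18:00, 18:20–18:40.
Viktor ∩ Gita ∩ Zara ∩ Quinn: 09:20–09:30.
Windows ≥ 90 min: (none).

none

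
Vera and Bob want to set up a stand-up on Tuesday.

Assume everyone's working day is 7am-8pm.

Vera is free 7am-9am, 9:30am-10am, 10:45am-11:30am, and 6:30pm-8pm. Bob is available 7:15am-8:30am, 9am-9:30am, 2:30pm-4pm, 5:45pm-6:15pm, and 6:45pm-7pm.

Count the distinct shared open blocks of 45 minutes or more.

1

Vera ∩ Bob: 07:15–08:30, 18:45–19:00.
Windows ≥ 45 min: 07:15–08:30.
That's 1 window.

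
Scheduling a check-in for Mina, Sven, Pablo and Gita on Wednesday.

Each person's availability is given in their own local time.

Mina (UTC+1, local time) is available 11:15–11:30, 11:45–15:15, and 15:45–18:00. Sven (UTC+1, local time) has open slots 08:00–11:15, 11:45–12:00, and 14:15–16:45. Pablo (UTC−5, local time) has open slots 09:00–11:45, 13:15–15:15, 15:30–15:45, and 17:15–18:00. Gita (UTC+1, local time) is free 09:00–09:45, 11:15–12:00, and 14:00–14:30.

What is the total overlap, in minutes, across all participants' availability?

0 minutes

Mina → UTC: 10:15–10:30, 10:45–14:15, 14:45–17:00.
Sven → UTC: 07:00–10:15, 10:45–11:00, 13:15–15:45.
Pablo → UTC: 14:00–16:45, 18:15–20:15, 20:30–20:45, 22:15–23:00.
Gita → UTC: 08:00–08:45, 10:15–11:00, 13:00–13:30.
Mina ∩ Sven: 10:45–11:00, 13:15–14:15, 14:45–15:45.
Mina ∩ Sven ∩ Pablo: 14:00–14:15, 14:45–15:45.
Mina ∩ Sven ∩ Pablo ∩ Gita: (none).
Total common minutes: 0.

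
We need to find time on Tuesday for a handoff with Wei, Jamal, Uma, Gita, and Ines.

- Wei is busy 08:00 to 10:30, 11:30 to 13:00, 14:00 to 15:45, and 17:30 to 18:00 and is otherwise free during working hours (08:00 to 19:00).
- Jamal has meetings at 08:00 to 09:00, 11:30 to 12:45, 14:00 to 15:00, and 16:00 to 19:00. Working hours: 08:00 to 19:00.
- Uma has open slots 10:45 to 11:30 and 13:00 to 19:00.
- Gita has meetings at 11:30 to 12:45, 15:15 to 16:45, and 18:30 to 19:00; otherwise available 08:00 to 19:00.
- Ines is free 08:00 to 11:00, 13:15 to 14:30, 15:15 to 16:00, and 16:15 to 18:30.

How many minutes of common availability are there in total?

60 minutes

Wei free within 08:00–19:00: 10:30–11:30, 13:00–14:00, 15:45–17:30, 18:00–19:00.
Jamal free within 08:00–19:00: 09:00–11:30, 12:45–14:00, 15:00–16:00.
Gita free within 08:00–19:00: 08:00–11:30, 12:45–15:15, 16:45–18:30.
Wei ∩ Jamal: 10:30–11:30, 13:00–14:00, 15:45–16:00.
Wei ∩ Jamal ∩ Uma: 10:45–11:30, 13:00–14:00, 15:45–16:00.
Wei ∩ Jamal ∩ Uma ∩ Gita: 10:45–11:30, 13:00–14:00.
Wei ∩ Jamal ∩ Uma ∩ Gita ∩ Ines: 10:45–11:00, 13:15–14:00.
Total common minutes: 15 + 45 = 60.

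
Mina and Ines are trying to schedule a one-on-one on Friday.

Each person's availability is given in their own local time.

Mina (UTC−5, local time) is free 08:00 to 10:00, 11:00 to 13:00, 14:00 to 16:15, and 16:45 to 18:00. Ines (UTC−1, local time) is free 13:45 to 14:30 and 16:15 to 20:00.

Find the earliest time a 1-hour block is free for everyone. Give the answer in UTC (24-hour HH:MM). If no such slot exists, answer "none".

Mina → UTC: 13:00–15:00, 16:00–18:00, 19:00–21:15, 21:45–23:00.
Ines → UTC: 14:45–15:30, 17:15–21:00.
Mina ∩ Ines: 14:45–15:00, 17:15–18:00, 19:00–21:00.
Windows ≥ 60 min: 19:00–21:00.
Earliest such window starts at 19:00.

19:00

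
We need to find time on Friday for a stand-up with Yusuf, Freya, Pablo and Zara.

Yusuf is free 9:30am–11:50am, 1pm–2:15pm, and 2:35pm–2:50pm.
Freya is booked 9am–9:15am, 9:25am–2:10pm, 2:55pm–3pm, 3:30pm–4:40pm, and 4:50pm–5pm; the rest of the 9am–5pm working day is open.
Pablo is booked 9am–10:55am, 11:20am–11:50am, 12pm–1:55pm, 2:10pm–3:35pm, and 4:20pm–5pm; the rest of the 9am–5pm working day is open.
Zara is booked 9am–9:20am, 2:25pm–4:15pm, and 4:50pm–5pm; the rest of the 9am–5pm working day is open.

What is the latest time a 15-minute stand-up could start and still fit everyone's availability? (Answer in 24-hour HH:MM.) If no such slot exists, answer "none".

Freya free within 09:00–17:00: 09:15–09:25, 14:10–14:55, 15:00–15:30, 16:40–16:50.
Pablo free within 09:00–17:00: 10:55–11:20, 11:50–12:00, 13:55–14:10, 15:35–16:20.
Zara free within 09:00–17:00: 09:20–14:25, 16:15–16:50.
Yusuf ∩ Freya: 14:10–14:15, 14:35–14:50.
Yusuf ∩ Freya ∩ Pablo: (none).
Yusuf ∩ Freya ∩ Pablo ∩ Zara: (none).
Windows ≥ 15 min: (none).

none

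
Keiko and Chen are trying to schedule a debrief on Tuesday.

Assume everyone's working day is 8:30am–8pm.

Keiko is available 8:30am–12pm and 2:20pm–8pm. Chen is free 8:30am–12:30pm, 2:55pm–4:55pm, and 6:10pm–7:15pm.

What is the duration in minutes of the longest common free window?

210 minutes

Keiko ∩ Chen: 08:30–12:00, 14:55–16:55, 18:10–19:15.
Common window lengths: 210, 120, 65 min; longest is 210.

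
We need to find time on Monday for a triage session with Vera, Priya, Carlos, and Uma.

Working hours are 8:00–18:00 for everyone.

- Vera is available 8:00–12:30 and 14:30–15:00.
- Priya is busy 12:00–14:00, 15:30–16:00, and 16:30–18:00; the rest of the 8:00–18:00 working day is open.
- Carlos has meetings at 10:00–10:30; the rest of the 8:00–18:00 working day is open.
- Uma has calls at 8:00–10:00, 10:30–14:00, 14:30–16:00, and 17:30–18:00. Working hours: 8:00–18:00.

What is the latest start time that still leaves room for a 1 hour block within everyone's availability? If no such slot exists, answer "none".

none

Priya free within 08:00–18:00: 08:00–12:00, 14:00–15:30, 16:00–16:30.
Carlos free within 08:00–18:00: 08:00–10:00, 10:30–18:00.
Uma free within 08:00–18:00: 10:00–10:30, 14:00–14:30, 16:00–17:30.
Vera ∩ Priya: 08:00–12:00, 14:30–15:00.
Vera ∩ Priya ∩ Carlos: 08:00–10:00, 10:30–12:00, 14:30–15:00.
Vera ∩ Priya ∩ Carlos ∩ Uma: (none).
Windows ≥ 60 min: (none).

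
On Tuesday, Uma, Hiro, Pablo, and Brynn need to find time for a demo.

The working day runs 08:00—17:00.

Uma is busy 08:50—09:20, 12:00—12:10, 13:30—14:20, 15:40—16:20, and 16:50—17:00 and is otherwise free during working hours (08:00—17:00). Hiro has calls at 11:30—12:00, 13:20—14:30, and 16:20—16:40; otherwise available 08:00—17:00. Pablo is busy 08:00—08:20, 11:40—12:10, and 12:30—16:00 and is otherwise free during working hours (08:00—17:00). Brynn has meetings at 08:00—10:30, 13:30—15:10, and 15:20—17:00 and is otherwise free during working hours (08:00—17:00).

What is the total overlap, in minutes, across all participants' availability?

Uma free within 08:00–17:00: 08:00–08:50, 09:20–12:00, 12:10–13:30, 14:20–15:40, 16:20–16:50.
Hiro free within 08:00–17:00: 08:00–11:30, 12:00–13:20, 14:30–16:20, 16:40–17:00.
Pablo free within 08:00–17:00: 08:20–11:40, 12:10–12:30, 16:00–17:00.
Brynn free within 08:00–17:00: 10:30–13:30, 15:10–15:20.
Uma ∩ Hiro: 08:00–08:50, 09:20–11:30, 12:10–13:20, 14:30–15:40, 16:40–16:50.
Uma ∩ Hiro ∩ Pablo: 08:20–08:50, 09:20–11:30, 12:10–12:30, 16:40–16:50.
Uma ∩ Hiro ∩ Pablo ∩ Brynn: 10:30–11:30, 12:10–12:30.
Total common minutes: 60 + 20 = 80.

80 minutes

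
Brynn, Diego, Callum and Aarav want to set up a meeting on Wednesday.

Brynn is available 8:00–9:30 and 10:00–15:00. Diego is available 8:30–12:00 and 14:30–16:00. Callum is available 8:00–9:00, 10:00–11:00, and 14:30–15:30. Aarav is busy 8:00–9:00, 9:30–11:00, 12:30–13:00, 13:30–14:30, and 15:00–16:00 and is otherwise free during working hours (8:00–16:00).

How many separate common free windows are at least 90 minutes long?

0

Aarav free within 08:00–16:00: 09:00–09:30, 11:00–12:30, 13:00–13:30, 14:30–15:00.
Brynn ∩ Diego: 08:30–09:30, 10:00–12:00, 14:30–15:00.
Brynn ∩ Diego ∩ Callum: 08:30–09:00, 10:00–11:00, 14:30–15:00.
Brynn ∩ Diego ∩ Callum ∩ Aarav: 14:30–15:00.
Windows ≥ 90 min: (none).
That's 0 windows.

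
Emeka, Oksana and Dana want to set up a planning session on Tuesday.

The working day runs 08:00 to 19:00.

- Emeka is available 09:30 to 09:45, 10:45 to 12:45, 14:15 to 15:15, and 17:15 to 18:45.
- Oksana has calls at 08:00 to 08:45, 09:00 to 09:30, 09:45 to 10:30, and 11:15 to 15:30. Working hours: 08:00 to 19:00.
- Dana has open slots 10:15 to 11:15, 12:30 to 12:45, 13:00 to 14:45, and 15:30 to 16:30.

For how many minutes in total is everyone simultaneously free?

Oksana free within 08:00–19:00: 08:45–09:00, 09:30–09:45, 10:30–11:15, 15:30–19:00.
Emeka ∩ Oksana: 09:30–09:45, 10:45–11:15, 17:15–18:45.
Emeka ∩ Oksana ∩ Dana: 10:45–11:15.
Total common minutes: 30.

30 minutes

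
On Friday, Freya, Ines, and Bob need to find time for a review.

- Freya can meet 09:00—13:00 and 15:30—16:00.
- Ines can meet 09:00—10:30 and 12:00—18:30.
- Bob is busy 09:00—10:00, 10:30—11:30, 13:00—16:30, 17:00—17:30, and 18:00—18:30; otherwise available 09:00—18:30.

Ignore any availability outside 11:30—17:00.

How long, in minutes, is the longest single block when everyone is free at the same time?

60 minutes

Bob free within 09:00–18:30: 10:00–10:30, 11:30–13:00, 16:30–17:00, 17:30–18:00.
Freya ∩ Ines: 09:00–10:30, 12:00–13:00, 15:30–16:00.
Freya ∩ Ines ∩ Bob: 10:00–10:30, 12:00–13:00.
Restricted to 11:30–17:00: 12:00–13:00.
Single common window of 60 minutes.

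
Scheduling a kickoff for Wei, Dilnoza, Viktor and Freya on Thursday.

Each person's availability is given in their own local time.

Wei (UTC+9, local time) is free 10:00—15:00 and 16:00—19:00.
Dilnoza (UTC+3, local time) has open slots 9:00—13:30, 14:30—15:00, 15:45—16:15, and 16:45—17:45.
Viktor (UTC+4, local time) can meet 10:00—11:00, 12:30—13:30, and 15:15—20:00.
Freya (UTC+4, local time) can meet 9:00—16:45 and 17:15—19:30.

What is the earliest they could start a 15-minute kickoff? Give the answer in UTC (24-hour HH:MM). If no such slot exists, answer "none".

Wei → UTC: 01:00–06:00, 07:00–10:00.
Dilnoza → UTC: 06:00–10:30, 11:30–12:00, 12:45–13:15, 13:45–14:45.
Viktor → UTC: 06:00–07:00, 08:30–09:30, 11:15–16:00.
Freya → UTC: 05:00–12:45, 13:15–15:30.
Wei ∩ Dilnoza: 07:00–10:00.
Wei ∩ Dilnoza ∩ Viktor: 08:30–09:30.
Wei ∩ Dilnoza ∩ Viktor ∩ Freya: 08:30–09:30.
Windows ≥ 15 min: 08:30–09:30.
Earliest such window starts at 08:30.

08:30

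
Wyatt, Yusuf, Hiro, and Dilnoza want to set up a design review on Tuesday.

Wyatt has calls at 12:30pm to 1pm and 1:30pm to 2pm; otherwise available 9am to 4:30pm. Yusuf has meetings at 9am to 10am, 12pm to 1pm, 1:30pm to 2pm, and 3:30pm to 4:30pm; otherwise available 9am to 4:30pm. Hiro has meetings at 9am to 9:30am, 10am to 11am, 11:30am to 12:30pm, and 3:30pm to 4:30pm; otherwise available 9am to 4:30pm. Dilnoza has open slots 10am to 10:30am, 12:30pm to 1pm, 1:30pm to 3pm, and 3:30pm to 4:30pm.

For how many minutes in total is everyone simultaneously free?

Wyatt free within 09:00–16:30: 09:00–12:30, 13:00–13:30, 14:00–16:30.
Yusuf free within 09:00–16:30: 10:00–12:00, 13:00–13:30, 14:00–15:30.
Hiro free within 09:00–16:30: 09:30–10:00, 11:00–11:30, 12:30–15:30.
Wyatt ∩ Yusuf: 10:00–12:00, 13:00–13:30, 14:00–15:30.
Wyatt ∩ Yusuf ∩ Hiro: 11:00–11:30, 13:00–13:30, 14:00–15:30.
Wyatt ∩ Yusuf ∩ Hiro ∩ Dilnoza: 14:00–15:00.
Total common minutes: 60.

60 minutes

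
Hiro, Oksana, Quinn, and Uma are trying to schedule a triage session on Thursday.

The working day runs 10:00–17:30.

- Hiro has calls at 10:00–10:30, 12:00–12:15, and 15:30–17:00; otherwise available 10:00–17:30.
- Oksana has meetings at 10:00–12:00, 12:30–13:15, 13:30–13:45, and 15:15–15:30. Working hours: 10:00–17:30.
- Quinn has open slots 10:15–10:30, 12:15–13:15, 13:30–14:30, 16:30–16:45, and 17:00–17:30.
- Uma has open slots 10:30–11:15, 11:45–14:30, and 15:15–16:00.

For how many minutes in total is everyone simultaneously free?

60 minutes

Hiro free within 10:00–17:30: 10:30–12:00, 12:15–15:30, 17:00–17:30.
Oksana free within 10:00–17:30: 12:00–12:30, 13:15–13:30, 13:45–15:15, 15:30–17:30.
Hiro ∩ Oksana: 12:15–12:30, 13:15–13:30, 13:45–15:15, 17:00–17:30.
Hiro ∩ Oksana ∩ Quinn: 12:15–12:30, 13:45–14:30, 17:00–17:30.
Hiro ∩ Oksana ∩ Quinn ∩ Uma: 12:15–12:30, 13:45–14:30.
Total common minutes: 15 + 45 = 60.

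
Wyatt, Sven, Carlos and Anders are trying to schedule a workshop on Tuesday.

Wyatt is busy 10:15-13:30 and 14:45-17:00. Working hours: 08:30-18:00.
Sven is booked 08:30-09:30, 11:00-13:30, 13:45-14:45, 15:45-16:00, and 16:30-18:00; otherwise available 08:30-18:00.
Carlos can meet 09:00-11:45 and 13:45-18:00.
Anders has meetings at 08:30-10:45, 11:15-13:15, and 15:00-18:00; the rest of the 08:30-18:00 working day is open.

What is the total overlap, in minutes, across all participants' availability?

0 minutes

Wyatt free within 08:30–18:00: 08:30–10:15, 13:30–14:45, 17:00–18:00.
Sven free within 08:30–18:00: 09:30–11:00, 13:30–13:45, 14:45–15:45, 16:00–16:30.
Anders free within 08:30–18:00: 10:45–11:15, 13:15–15:00.
Wyatt ∩ Sven: 09:30–10:15, 13:30–13:45.
Wyatt ∩ Sven ∩ Carlos: 09:30–10:15.
Wyatt ∩ Sven ∩ Carlos ∩ Anders: (none).
Total common minutes: 0.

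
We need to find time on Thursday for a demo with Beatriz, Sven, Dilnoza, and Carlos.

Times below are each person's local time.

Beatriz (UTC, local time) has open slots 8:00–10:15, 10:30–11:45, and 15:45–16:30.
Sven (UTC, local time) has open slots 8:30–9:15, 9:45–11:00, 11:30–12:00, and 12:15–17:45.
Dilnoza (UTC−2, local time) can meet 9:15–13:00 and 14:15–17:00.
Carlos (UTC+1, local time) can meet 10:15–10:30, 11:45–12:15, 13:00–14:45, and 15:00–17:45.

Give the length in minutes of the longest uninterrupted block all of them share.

15 minutes

Beatriz → UTC: 08:00–10:15, 10:30–11:45, 15:45–16:30.
Sven → UTC: 08:30–09:15, 09:45–11:00, 11:30–12:00, 12:15–17:45.
Dilnoza → UTC: 11:15–15:00, 16:15–19:00.
Carlos → UTC: 09:15–09:30, 10:45–11:15, 12:00–13:45, 14:00–16:45.
Beatriz ∩ Sven: 08:30–09:15, 09:45–10:15, 10:30–11:00, 11:30–11:45, 15:45–16:30.
Beatriz ∩ Sven ∩ Dilnoza: 11:30–11:45, 16:15–16:30.
Beatriz ∩ Sven ∩ Dilnoza ∩ Carlos: 16:15–16:30.
Single common window of 15 minutes.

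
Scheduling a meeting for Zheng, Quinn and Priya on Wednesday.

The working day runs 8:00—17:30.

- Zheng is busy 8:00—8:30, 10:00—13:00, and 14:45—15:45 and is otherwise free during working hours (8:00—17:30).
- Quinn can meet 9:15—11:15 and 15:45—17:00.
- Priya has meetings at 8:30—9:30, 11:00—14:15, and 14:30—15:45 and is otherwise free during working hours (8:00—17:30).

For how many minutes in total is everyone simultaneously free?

105 minutes

Zheng free within 08:00–17:30: 08:30–10:00, 13:00–14:45, 15:45–17:30.
Priya free within 08:00–17:30: 08:00–08:30, 09:30–11:00, 14:15–14:30, 15:45–17:30.
Zheng ∩ Quinn: 09:15–10:00, 15:45–17:00.
Zheng ∩ Quinn ∩ Priya: 09:30–10:00, 15:45–17:00.
Total common minutes: 30 + 75 = 105.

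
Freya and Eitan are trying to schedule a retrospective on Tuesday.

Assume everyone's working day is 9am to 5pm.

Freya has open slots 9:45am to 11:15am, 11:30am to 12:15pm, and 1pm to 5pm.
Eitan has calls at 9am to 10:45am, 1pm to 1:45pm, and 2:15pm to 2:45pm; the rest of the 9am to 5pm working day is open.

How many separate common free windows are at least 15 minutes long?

Eitan free within 09:00–17:00: 10:45–13:00, 13:45–14:15, 14:45–17:00.
Freya ∩ Eitan: 10:45–11:15, 11:30–12:15, 13:45–14:15, 14:45–17:00.
Windows ≥ 15 min: 10:45–11:15, 11:30–12:15, 13:45–14:15, 14:45–17:00.
That's 4 windows.

4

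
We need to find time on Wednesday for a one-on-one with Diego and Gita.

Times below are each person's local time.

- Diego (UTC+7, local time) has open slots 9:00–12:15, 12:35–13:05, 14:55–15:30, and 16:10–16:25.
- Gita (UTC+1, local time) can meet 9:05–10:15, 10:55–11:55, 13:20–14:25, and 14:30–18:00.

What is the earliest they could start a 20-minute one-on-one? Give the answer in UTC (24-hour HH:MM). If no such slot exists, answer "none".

08:05

Diego → UTC: 02:00–05:15, 05:35–06:05, 07:55–08:30, 09:10–09:25.
Gita → UTC: 08:05–09:15, 09:55–10:55, 12:20–13:25, 13:30–17:00.
Diego ∩ Gita: 08:05–08:30, 09:10–09:15.
Windows ≥ 20 min: 08:05–08:30.
Earliest such window starts at 08:05.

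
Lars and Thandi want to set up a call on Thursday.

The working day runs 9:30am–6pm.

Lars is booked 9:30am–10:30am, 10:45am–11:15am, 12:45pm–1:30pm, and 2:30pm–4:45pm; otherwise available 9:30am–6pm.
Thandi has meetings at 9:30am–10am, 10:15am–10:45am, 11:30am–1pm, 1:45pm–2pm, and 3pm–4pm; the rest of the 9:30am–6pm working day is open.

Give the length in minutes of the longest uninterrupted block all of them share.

Lars free within 09:30–18:00: 10:30–10:45, 11:15–12:45, 13:30–14:30, 16:45–18:00.
Thandi free within 09:30–18:00: 10:00–10:15, 10:45–11:30, 13:00–13:45, 14:00–15:00, 16:00–18:00.
Lars ∩ Thandi: 11:15–11:30, 13:30–13:45, 14:00–14:30, 16:45–18:00.
Common window lengths: 15, 15, 30, 75 min; longest is 75.

75 minutes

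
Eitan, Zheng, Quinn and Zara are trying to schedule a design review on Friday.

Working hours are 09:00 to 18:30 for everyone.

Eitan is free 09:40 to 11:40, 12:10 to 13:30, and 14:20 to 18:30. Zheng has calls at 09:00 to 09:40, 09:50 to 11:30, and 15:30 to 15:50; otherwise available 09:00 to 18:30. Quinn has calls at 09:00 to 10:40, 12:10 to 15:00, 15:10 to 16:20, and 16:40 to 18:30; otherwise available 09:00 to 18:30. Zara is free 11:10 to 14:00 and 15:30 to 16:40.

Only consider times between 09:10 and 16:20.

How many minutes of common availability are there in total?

Zheng free within 09:00–18:30: 09:40–09:50, 11:30–15:30, 15:50–18:30.
Quinn free within 09:00–18:30: 10:40–12:10, 15:00–15:10, 16:20–16:40.
Eitan ∩ Zheng: 09:40–09:50, 11:30–11:40, 12:10–13:30, 14:20–15:30, 15:50–18:30.
Eitan ∩ Zheng ∩ Quinn: 11:30–11:40, 15:00–15:10, 16:20–16:40.
Eitan ∩ Zheng ∩ Quinn ∩ Zara: 11:30–11:40, 16:20–16:40.
Restricted to 09:10–16:20: 11:30–11:40.
Total common minutes: 10.

10 minutes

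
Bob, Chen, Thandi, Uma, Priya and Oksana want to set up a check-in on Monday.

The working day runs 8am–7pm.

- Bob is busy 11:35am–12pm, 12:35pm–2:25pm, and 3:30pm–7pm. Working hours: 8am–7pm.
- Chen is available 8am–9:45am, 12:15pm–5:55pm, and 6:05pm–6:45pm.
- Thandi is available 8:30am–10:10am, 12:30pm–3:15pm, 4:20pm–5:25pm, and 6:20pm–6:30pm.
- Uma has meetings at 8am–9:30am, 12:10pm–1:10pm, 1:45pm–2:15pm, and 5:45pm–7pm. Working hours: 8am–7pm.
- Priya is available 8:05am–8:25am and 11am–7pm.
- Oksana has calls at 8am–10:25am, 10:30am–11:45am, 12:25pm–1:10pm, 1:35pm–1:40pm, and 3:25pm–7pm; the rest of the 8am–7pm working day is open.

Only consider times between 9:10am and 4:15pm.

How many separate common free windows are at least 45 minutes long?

1

Bob free within 08:00–19:00: 08:00–11:35, 12:00–12:35, 14:25–15:30.
Uma free within 08:00–19:00: 09:30–12:10, 13:10–13:45, 14:15–17:45.
Oksana free within 08:00–19:00: 10:25–10:30, 11:45–12:25, 13:10–13:35, 13:40–15:25.
Bob ∩ Chen: 08:00–09:45, 12:15–12:35, 14:25–15:30.
Bob ∩ Chen ∩ Thandi: 08:30–09:45, 12:30–12:35, 14:25–15:15.
Bob ∩ Chen ∩ Thandi ∩ Uma: 09:30–09:45, 14:25–15:15.
Bob ∩ Chen ∩ Thandi ∩ Uma ∩ Priya: 14:25–15:15.
Bob ∩ Chen ∩ Thandi ∩ Uma ∩ Priya ∩ Oksana: 14:25–15:15.
Restricted to 09:10–16:15: 14:25–15:15.
Windows ≥ 45 min: 14:25–15:15.
That's 1 window.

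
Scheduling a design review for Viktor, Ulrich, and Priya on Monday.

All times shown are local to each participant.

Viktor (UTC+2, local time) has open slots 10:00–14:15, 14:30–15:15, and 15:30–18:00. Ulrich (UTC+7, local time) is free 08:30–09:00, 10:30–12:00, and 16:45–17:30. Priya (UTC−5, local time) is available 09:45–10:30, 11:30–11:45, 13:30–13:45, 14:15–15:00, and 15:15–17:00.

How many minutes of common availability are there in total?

Viktor → UTC: 08:00–12:15, 12:30–13:15, 13:30–16:00.
Ulrich → UTC: 01:30–02:00, 03:30–05:00, 09:45–10:30.
Priya → UTC: 14:45–15:30, 16:30–16:45, 18:30–18:45, 19:15–20:00, 20:15–22:00.
Viktor ∩ Ulrich: 09:45–10:30.
Viktor ∩ Ulrich ∩ Priya: (none).
Total common minutes: 0.

0 minutes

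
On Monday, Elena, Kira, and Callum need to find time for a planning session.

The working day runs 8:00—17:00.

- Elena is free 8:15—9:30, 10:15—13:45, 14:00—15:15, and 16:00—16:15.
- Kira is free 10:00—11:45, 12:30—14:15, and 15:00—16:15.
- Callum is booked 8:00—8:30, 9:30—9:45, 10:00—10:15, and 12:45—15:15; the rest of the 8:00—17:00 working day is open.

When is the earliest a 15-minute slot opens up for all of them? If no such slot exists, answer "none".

Callum free within 08:00–17:00: 08:30–09:30, 09:45–10:00, 10:15–12:45, 15:15–17:00.
Elena ∩ Kira: 10:15–11:45, 12:30–13:45, 14:00–14:15, 15:00–15:15, 16:00–16:15.
Elena ∩ Kira ∩ Callum: 10:15–11:45, 12:30–12:45, 16:00–16:15.
Windows ≥ 15 min: 10:15–11:45, 12:30–12:45, 16:00–16:15.
Earliest such window starts at 10:15.

10:15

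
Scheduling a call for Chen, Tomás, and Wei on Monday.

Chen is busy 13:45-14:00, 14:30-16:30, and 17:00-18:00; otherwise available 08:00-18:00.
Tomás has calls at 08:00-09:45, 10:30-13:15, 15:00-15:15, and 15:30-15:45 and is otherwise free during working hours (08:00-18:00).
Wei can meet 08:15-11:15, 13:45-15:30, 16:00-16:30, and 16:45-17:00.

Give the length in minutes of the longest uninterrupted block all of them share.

Chen free within 08:00–18:00: 08:00–13:45, 14:00–14:30, 16:30–17:00.
Tomás free within 08:00–18:00: 09:45–10:30, 13:15–15:00, 15:15–15:30, 15:45–18:00.
Chen ∩ Tomás: 09:45–10:30, 13:15–13:45, 14:00–14:30, 16:30–17:00.
Chen ∩ Tomás ∩ Wei: 09:45–10:30, 14:00–14:30, 16:45–17:00.
Common window lengths: 45, 30, 15 min; longest is 45.

45 minutes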